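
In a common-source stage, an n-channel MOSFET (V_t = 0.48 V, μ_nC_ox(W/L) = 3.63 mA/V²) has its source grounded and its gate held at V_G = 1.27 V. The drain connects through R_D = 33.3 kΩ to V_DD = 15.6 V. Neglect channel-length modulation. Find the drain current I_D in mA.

I_D = 0.463 mA

V_GS = V_G = 1.27 V, so V_ov = 1.27 − 0.48 = 0.79 V.
Assume saturation: I_D = ½ k_n V_ov² = 0.5 × 3.63 × 0.79² = 1.13 mA, giving V_DS = V_DD − I_D R_D = 15.6 − 1.13 × 33.3 = -22.1 V.
But -22.1 V < V_ov = 0.79 V, so the device is actually in triode.
In triode I_D = k_n[V_ov V_DS − ½ V_DS²] and I_D = (V_DD − V_DS)/R_D. Equating: 60.4 V_DS² − 96.49 V_DS + 15.6 = 0, giving V_DS = 0.183 V (the root below V_ov).
I_D = (15.6 − 0.183) / 33.3 = 0.463 mA.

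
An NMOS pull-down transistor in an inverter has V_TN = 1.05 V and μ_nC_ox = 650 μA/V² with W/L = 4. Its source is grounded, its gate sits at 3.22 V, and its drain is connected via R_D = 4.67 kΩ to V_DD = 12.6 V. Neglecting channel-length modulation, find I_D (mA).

V_GS = V_G = 3.22 V, so V_ov = 3.22 − 1.05 = 2.17 V.
k_n = μ_nC_ox · (W/L) = 2.6 mA/V².
Assume saturation: I_D = ½ k_n V_ov² = 0.5 × 2.6 × 2.17² = 6.12 mA, giving V_DS = V_DD − I_D R_D = 12.6 − 6.12 × 4.67 = -16 V.
But -16 V < V_ov = 2.17 V, so the device is actually in triode.
In triode I_D = k_n[V_ov V_DS − ½ V_DS²] and I_D = (V_DD − V_DS)/R_D. Equating: 6.07 V_DS² − 27.35 V_DS + 12.6 = 0, giving V_DS = 0.521 V (the root below V_ov).
I_D = (12.6 − 0.521) / 4.67 = 2.59 mA.

I_D = 2.59 mA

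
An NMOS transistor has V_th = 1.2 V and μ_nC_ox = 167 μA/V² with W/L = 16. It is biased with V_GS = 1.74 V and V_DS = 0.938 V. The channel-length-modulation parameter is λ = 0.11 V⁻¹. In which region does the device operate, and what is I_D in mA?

Saturation; I_D = 0.430 mA

k_n = μ_nC_ox · (W/L) = 2.672 mA/V².
V_ov = V_GS − V_th = 1.74 − 1.2 = 0.54 V.
Since V_DS = 0.938 V ≥ V_ov = 0.54 V, the device is in saturation.
I_D = ½ k_n V_ov² (1 + λ V_DS) = 0.5 × 2.672 × 0.54² × (1 + 0.11 × 0.938) = 0.43 mA.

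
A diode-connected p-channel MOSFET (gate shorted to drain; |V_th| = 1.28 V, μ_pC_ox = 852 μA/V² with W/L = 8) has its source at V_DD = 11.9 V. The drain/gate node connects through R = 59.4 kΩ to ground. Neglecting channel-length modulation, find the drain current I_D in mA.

I_D = 0.175 mA

With gate tied to drain, V_SG = V_SD ≥ V_SG − |V_th|, so the device is in saturation.
k_p = μ_pC_ox · (W/L) = 6.816 mA/V².
KCL at the drain: ½ k_p (V_SG − |V_th|)² = (V_DD − V_SG)/R.
Let x = V_SG − 1.28. Then 202 x² + x − 10.62 = 0, giving x = 0.227 V (positive root), so V_SG = 1.51 V.
I_D = (V_DD − V_SG)/R = (11.9 − 1.51) / 59.4 = 0.175 mA.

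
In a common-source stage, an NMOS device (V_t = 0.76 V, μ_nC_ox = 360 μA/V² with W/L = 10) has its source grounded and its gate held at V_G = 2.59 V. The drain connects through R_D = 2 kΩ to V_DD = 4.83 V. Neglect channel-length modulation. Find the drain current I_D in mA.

I_D = 2.23 mA

V_GS = V_G = 2.59 V, so V_ov = 2.59 − 0.76 = 1.83 V.
k_n = μ_nC_ox · (W/L) = 3.6 mA/V².
Assume saturation: I_D = ½ k_n V_ov² = 0.5 × 3.6 × 1.83² = 6.03 mA, giving V_DS = V_DD − I_D R_D = 4.83 − 6.03 × 2 = -7.23 V.
But -7.23 V < V_ov = 1.83 V, so the device is actually in triode.
In triode I_D = k_n[V_ov V_DS − ½ V_DS²] and I_D = (V_DD − V_DS)/R_D. Equating: 3.6 V_DS² − 14.18 V_DS + 4.83 = 0, giving V_DS = 0.377 V (the root below V_ov).
I_D = (4.83 − 0.377) / 2 = 2.23 mA.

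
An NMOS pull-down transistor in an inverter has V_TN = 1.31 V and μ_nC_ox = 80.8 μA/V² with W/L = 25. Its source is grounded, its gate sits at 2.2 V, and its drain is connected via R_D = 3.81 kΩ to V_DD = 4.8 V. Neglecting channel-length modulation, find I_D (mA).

I_D = 0.800 mA

V_GS = V_G = 2.2 V, so V_ov = 2.2 − 1.31 = 0.89 V.
k_n = μ_nC_ox · (W/L) = 2.02 mA/V².
Assume saturation: I_D = ½ k_n V_ov² = 0.5 × 2.02 × 0.89² = 0.8 mA, giving V_DS = V_DD − I_D R_D = 4.8 − 0.8 × 3.81 = 1.75 V.
V_DS = 1.75 V ≥ V_ov = 0.89 V, confirming saturation.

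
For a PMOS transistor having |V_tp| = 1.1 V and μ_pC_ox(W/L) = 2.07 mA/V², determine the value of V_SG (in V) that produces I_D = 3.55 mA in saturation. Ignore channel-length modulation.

In saturation I_D = ½ k_p (V_SG − |V_tp|)², so V_SG − |V_tp| = √(2 I_D / k_p) = √(2 × 3.55 / 2.07) = 1.85 V.
V_SG = 1.1 + 1.85 = 2.95 V.

V_SG = 2.95 V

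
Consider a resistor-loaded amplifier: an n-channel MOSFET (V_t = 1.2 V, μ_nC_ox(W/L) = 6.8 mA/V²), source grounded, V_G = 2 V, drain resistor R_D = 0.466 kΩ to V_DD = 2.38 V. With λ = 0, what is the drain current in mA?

V_GS = V_G = 2 V, so V_ov = 2 − 1.2 = 0.8 V.
Assume saturation: I_D = ½ k_n V_ov² = 0.5 × 6.8 × 0.8² = 2.18 mA, giving V_DS = V_DD − I_D R_D = 2.38 − 2.18 × 0.466 = 1.37 V.
V_DS = 1.37 V ≥ V_ov = 0.8 V, confirming saturation.

I_D = 2.18 mA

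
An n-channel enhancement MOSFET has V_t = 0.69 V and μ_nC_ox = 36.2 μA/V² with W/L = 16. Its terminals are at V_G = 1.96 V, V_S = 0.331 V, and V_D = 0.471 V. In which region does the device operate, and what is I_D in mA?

V_GS = V_G − V_S = 1.96 − 0.331 = 1.63 V; V_DS = V_D − V_S = 0.471 − 0.331 = 0.14 V.
k_n = μ_nC_ox · (W/L) = 0.5792 mA/V².
V_ov = V_GS − V_t = 1.63 − 0.69 = 0.939 V.
Since V_DS = 0.14 V < V_ov = 0.939 V, the device is in the triode region.
I_D = k_n [V_ov · V_DS − ½ V_DS²] = 0.5792 × [0.939 × 0.14 − 0.5 × 0.14²] = 0.0705 mA.

Triode; I_D = 0.0705 mA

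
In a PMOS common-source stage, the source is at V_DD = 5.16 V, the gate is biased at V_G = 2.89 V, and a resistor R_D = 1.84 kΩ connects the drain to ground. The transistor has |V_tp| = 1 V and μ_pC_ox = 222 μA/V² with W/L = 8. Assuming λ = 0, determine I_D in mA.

I_D = 1.43 mA

V_SG = V_DD − V_G = 5.16 − 2.89 = 2.27 V, so V_ov = 2.27 − 1 = 1.27 V.
k_p = μ_pC_ox · (W/L) = 1.776 mA/V².
Assume saturation: I_D = ½ k_p V_ov² = 0.5 × 1.776 × 1.27² = 1.43 mA, giving V_SD = V_DD − I_D R_D = 5.16 − 1.43 × 1.84 = 2.52 V.
V_SD = 2.52 V ≥ V_ov = 1.27 V, confirming saturation.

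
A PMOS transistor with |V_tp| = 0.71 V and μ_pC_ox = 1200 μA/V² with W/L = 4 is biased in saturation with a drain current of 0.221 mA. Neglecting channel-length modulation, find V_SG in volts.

k_p = μ_pC_ox · (W/L) = 4.8 mA/V².
In saturation I_D = ½ k_p (V_SG − |V_tp|)², so V_SG − |V_tp| = √(2 I_D / k_p) = √(2 × 0.221 / 4.8) = 0.303 V.
V_SG = 0.71 + 0.303 = 1.01 V.

V_SG = 1.01 V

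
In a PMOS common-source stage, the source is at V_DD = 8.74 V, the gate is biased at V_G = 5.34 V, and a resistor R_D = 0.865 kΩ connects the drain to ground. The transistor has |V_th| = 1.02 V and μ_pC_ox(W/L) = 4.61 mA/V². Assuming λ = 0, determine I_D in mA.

V_SG = V_DD − V_G = 8.74 − 5.34 = 3.4 V, so V_ov = 3.4 − 1.02 = 2.38 V.
Assume saturation: I_D = ½ k_p V_ov² = 0.5 × 4.61 × 2.38² = 13.1 mA, giving V_SD = V_DD − I_D R_D = 8.74 − 13.1 × 0.865 = -2.55 V.
But -2.55 V < V_ov = 2.38 V, so the device is actually in triode.
In triode I_D = k_p[V_ov V_SD − ½ V_SD²] and I_D = (V_DD − V_SD)/R_D. Equating: 1.99 V_SD² − 10.49 V_SD + 8.74 = 0, giving V_SD = 1.04 V (the root below V_ov).
I_D = (8.74 − 1.04) / 0.865 = 8.9 mA.

I_D = 8.90 mA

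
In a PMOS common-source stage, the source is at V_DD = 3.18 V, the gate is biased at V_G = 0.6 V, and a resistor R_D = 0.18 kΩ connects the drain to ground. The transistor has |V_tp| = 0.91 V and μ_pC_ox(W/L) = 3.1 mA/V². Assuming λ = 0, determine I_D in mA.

I_D = 4.32 mA

V_SG = V_DD − V_G = 3.18 − 0.6 = 2.58 V, so V_ov = 2.58 − 0.91 = 1.67 V.
Assume saturation: I_D = ½ k_p V_ov² = 0.5 × 3.1 × 1.67² = 4.32 mA, giving V_SD = V_DD − I_D R_D = 3.18 − 4.32 × 0.18 = 2.4 V.
V_SD = 2.4 V ≥ V_ov = 1.67 V, confirming saturation.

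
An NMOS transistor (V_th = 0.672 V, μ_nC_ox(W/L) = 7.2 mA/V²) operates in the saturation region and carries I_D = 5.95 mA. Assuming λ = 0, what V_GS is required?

V_GS = 1.96 V

In saturation I_D = ½ k_n (V_GS − V_th)², so V_GS − V_th = √(2 I_D / k_n) = √(2 × 5.95 / 7.2) = 1.29 V.
V_GS = 0.672 + 1.29 = 1.96 V.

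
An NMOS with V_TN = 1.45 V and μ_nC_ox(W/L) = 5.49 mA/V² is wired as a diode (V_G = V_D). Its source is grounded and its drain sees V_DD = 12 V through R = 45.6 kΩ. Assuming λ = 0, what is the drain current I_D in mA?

With gate tied to drain, V_GS = V_DS ≥ V_GS − V_TN, so the device is in saturation.
KCL at the drain: ½ k_n (V_GS − V_TN)² = (V_DD − V_GS)/R.
Let x = V_GS − 1.45. Then 125 x² + x − 10.55 = 0, giving x = 0.286 V (positive root), so V_GS = 1.74 V.
I_D = (V_DD − V_GS)/R = (12 − 1.74) / 45.6 = 0.225 mA.

I_D = 0.225 mA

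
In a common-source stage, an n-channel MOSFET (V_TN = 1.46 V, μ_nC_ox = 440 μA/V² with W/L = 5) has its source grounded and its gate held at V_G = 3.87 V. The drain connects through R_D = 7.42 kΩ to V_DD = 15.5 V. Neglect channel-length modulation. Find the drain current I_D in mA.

I_D = 2.03 mA

V_GS = V_G = 3.87 V, so V_ov = 3.87 − 1.46 = 2.41 V.
k_n = μ_nC_ox · (W/L) = 2.2 mA/V².
Assume saturation: I_D = ½ k_n V_ov² = 0.5 × 2.2 × 2.41² = 6.39 mA, giving V_DS = V_DD − I_D R_D = 15.5 − 6.39 × 7.42 = -31.9 V.
But -31.9 V < V_ov = 2.41 V, so the device is actually in triode.
In triode I_D = k_n[V_ov V_DS − ½ V_DS²] and I_D = (V_DD − V_DS)/R_D. Equating: 8.16 V_DS² − 40.34 V_DS + 15.5 = 0, giving V_DS = 0.42 V (the root below V_ov).
I_D = (15.5 − 0.42) / 7.42 = 2.03 mA.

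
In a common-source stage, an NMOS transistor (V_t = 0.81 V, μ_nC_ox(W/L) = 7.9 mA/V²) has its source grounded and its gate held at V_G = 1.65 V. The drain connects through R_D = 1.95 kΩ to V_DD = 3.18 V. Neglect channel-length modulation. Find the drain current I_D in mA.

I_D = 1.49 mA

V_GS = V_G = 1.65 V, so V_ov = 1.65 − 0.81 = 0.84 V.
Assume saturation: I_D = ½ k_n V_ov² = 0.5 × 7.9 × 0.84² = 2.79 mA, giving V_DS = V_DD − I_D R_D = 3.18 − 2.79 × 1.95 = -2.25 V.
But -2.25 V < V_ov = 0.84 V, so the device is actually in triode.
In triode I_D = k_n[V_ov V_DS − ½ V_DS²] and I_D = (V_DD − V_DS)/R_D. Equating: 7.7 V_DS² − 13.94 V_DS + 3.18 = 0, giving V_DS = 0.268 V (the root below V_ov).
I_D = (3.18 − 0.268) / 1.95 = 1.49 mA.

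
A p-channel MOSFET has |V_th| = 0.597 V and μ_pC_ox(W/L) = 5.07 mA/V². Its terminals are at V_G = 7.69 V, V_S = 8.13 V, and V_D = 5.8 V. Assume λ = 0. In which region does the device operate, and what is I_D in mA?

Cutoff; I_D = 0 mA

V_SG = V_S − V_G = 8.13 − 7.69 = 0.44 V; V_SD = V_S − V_D = 8.13 − 5.8 = 2.33 V.
V_SG = 0.44 V < |V_th| = 0.597 V, so the transistor is in cutoff.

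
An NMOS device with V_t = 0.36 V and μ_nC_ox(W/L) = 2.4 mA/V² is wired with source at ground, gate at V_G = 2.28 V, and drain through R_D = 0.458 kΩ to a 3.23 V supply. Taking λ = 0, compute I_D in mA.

V_GS = V_G = 2.28 V, so V_ov = 2.28 − 0.36 = 1.92 V.
Assume saturation: I_D = ½ k_n V_ov² = 0.5 × 2.4 × 1.92² = 4.42 mA, giving V_DS = V_DD − I_D R_D = 3.23 − 4.42 × 0.458 = 1.2 V.
But 1.2 V < V_ov = 1.92 V, so the device is actually in triode.
In triode I_D = k_n[V_ov V_DS − ½ V_DS²] and I_D = (V_DD − V_DS)/R_D. Equating: 0.55 V_DS² − 3.11 V_DS + 3.23 = 0, giving V_DS = 1.37 V (the root below V_ov).
I_D = (3.23 − 1.37) / 0.458 = 4.06 mA.

I_D = 4.06 mA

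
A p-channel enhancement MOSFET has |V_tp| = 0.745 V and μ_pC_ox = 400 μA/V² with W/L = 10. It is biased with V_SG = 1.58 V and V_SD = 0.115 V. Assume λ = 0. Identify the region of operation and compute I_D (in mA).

k_p = μ_pC_ox · (W/L) = 4 mA/V².
V_ov = V_SG − |V_tp| = 1.58 − 0.745 = 0.835 V.
Since V_SD = 0.115 V < V_ov = 0.835 V, the device is in the triode region.
I_D = k_p [V_ov · V_SD − ½ V_SD²] = 4 × [0.835 × 0.115 − 0.5 × 0.115²] = 0.358 mA.

Triode; I_D = 0.358 mA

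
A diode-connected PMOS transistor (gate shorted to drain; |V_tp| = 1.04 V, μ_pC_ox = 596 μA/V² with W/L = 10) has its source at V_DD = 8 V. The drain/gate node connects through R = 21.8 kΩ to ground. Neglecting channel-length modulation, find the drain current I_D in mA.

I_D = 0.305 mA

With gate tied to drain, V_SG = V_SD ≥ V_SG − |V_tp|, so the device is in saturation.
k_p = μ_pC_ox · (W/L) = 5.96 mA/V².
KCL at the drain: ½ k_p (V_SG − |V_tp|)² = (V_DD − V_SG)/R.
Let x = V_SG − 1.04. Then 65 x² + x − 6.96 = 0, giving x = 0.32 V (positive root), so V_SG = 1.36 V.
I_D = (V_DD − V_SG)/R = (8 − 1.36) / 21.8 = 0.305 mA.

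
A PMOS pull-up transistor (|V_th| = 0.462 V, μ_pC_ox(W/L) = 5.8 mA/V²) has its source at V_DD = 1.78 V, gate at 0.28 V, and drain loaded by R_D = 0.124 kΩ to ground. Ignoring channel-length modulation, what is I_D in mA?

V_SG = V_DD − V_G = 1.78 − 0.28 = 1.5 V, so V_ov = 1.5 − 0.462 = 1.04 V.
Assume saturation: I_D = ½ k_p V_ov² = 0.5 × 5.8 × 1.04² = 3.12 mA, giving V_SD = V_DD − I_D R_D = 1.78 − 3.12 × 0.124 = 1.39 V.
V_SD = 1.39 V ≥ V_ov = 1.04 V, confirming saturation.

I_D = 3.12 mA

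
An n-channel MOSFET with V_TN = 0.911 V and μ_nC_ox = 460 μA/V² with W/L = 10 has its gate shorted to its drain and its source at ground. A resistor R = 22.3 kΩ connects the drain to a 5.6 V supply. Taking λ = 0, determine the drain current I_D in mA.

I_D = 0.197 mA

With gate tied to drain, V_GS = V_DS ≥ V_GS − V_TN, so the device is in saturation.
k_n = μ_nC_ox · (W/L) = 4.6 mA/V².
KCL at the drain: ½ k_n (V_GS − V_TN)² = (V_DD − V_GS)/R.
Let x = V_GS − 0.911. Then 51.3 x² + x − 4.689 = 0, giving x = 0.293 V (positive root), so V_GS = 1.2 V.
I_D = (V_DD − V_GS)/R = (5.6 − 1.2) / 22.3 = 0.197 mA.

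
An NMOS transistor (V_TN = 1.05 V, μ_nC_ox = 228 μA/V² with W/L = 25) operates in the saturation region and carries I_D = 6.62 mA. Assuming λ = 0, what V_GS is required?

V_GS = 2.57 V

k_n = μ_nC_ox · (W/L) = 5.7 mA/V².
In saturation I_D = ½ k_n (V_GS − V_TN)², so V_GS − V_TN = √(2 I_D / k_n) = √(2 × 6.62 / 5.7) = 1.52 V.
V_GS = 1.05 + 1.52 = 2.57 V.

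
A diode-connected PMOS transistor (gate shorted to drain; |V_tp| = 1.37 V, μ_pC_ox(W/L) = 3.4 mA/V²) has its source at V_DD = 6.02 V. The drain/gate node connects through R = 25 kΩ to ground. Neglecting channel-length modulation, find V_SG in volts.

V_SG = 1.69 V

With gate tied to drain, V_SG = V_SD ≥ V_SG − |V_tp|, so the device is in saturation.
KCL at the drain: ½ k_p (V_SG − |V_tp|)² = (V_DD − V_SG)/R.
Let x = V_SG − 1.37. Then 42.5 x² + x − 4.65 = 0, giving x = 0.319 V (positive root), so V_SG = 1.69 V.
I_D = (V_DD − V_SG)/R = (6.02 − 1.69) / 25 = 0.173 mA.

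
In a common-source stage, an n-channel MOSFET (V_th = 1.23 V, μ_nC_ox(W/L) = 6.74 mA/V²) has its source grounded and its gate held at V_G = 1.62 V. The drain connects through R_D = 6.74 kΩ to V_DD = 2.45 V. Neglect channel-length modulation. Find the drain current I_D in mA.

V_GS = V_G = 1.62 V, so V_ov = 1.62 − 1.23 = 0.39 V.
Assume saturation: I_D = ½ k_n V_ov² = 0.5 × 6.74 × 0.39² = 0.513 mA, giving V_DS = V_DD − I_D R_D = 2.45 − 0.513 × 6.74 = -1 V.
But -1 V < V_ov = 0.39 V, so the device is actually in triode.
In triode I_D = k_n[V_ov V_DS − ½ V_DS²] and I_D = (V_DD − V_DS)/R_D. Equating: 22.7 V_DS² − 18.72 V_DS + 2.45 = 0, giving V_DS = 0.163 V (the root below V_ov).
I_D = (2.45 − 0.163) / 6.74 = 0.339 mA.

I_D = 0.339 mA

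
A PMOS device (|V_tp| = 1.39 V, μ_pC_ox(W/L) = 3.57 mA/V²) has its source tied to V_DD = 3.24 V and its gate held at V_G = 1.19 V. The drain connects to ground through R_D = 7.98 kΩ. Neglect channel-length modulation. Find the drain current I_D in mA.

I_D = 0.382 mA

V_SG = V_DD − V_G = 3.24 − 1.19 = 2.05 V, so V_ov = 2.05 − 1.39 = 0.66 V.
Assume saturation: I_D = ½ k_p V_ov² = 0.5 × 3.57 × 0.66² = 0.778 mA, giving V_SD = V_DD − I_D R_D = 3.24 − 0.778 × 7.98 = -2.96 V.
But -2.96 V < V_ov = 0.66 V, so the device is actually in triode.
In triode I_D = k_p[V_ov V_SD − ½ V_SD²] and I_D = (V_DD − V_SD)/R_D. Equating: 14.2 V_SD² − 19.8 V_SD + 3.24 = 0, giving V_SD = 0.189 V (the root below V_ov).
I_D = (3.24 − 0.189) / 7.98 = 0.382 mA.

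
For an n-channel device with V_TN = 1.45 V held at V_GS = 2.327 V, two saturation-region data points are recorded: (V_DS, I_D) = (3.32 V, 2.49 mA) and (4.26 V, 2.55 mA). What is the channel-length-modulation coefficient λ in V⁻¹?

With V_GS fixed, I_D ∝ (1 + λ V_DS) in saturation, so I_D2/I_D1 = (1 + λ V_DS2)/(1 + λ V_DS1).
2.55/2.49 = 1.024 = (1 + 4.26 λ)/(1 + 3.32 λ).
Solving: λ (I_D1 V_DS2 − I_D2 V_DS1) = I_D2 − I_D1, so λ = (2.55 − 2.49) / (2.49 × 4.26 − 2.55 × 3.32) = 0.06 / 2.14 = 0.028 V⁻¹.

λ = 0.0280 V⁻¹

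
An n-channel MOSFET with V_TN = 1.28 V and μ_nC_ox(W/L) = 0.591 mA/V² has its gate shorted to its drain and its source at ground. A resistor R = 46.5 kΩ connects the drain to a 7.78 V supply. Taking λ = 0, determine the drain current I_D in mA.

I_D = 0.126 mA

With gate tied to drain, V_GS = V_DS ≥ V_GS − V_TN, so the device is in saturation.
KCL at the drain: ½ k_n (V_GS − V_TN)² = (V_DD − V_GS)/R.
Let x = V_GS − 1.28. Then 13.7 x² + x − 6.5 = 0, giving x = 0.652 V (positive root), so V_GS = 1.93 V.
I_D = (V_DD − V_GS)/R = (7.78 − 1.93) / 46.5 = 0.126 mA.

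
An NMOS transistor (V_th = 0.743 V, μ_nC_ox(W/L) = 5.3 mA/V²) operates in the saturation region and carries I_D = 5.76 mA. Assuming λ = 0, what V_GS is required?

In saturation I_D = ½ k_n (V_GS − V_th)², so V_GS − V_th = √(2 I_D / k_n) = √(2 × 5.76 / 5.3) = 1.47 V.
V_GS = 0.743 + 1.47 = 2.22 V.

V_GS = 2.22 V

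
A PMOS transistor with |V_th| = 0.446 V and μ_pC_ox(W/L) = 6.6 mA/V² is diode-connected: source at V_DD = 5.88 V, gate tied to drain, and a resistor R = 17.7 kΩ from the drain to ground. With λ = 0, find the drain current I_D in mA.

With gate tied to drain, V_SG = V_SD ≥ V_SG − |V_th|, so the device is in saturation.
KCL at the drain: ½ k_p (V_SG − |V_th|)² = (V_DD − V_SG)/R.
Let x = V_SG − 0.446. Then 58.4 x² + x − 5.434 = 0, giving x = 0.297 V (positive root), so V_SG = 0.743 V.
I_D = (V_DD − V_SG)/R = (5.88 − 0.743) / 17.7 = 0.29 mA.

I_D = 0.290 mA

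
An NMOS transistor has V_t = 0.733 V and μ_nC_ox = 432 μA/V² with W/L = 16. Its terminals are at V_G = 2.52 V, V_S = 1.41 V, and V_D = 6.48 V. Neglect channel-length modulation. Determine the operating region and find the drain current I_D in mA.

V_GS = V_G − V_S = 2.52 − 1.41 = 1.11 V; V_DS = V_D − V_S = 6.48 − 1.41 = 5.07 V.
k_n = μ_nC_ox · (W/L) = 6.912 mA/V².
V_ov = V_GS − V_t = 1.11 − 0.733 = 0.377 V.
Since V_DS = 5.07 V ≥ V_ov = 0.377 V, the device is in saturation.
I_D = ½ k_n V_ov² = 0.5 × 6.912 × 0.377² = 0.491 mA.

Saturation; I_D = 0.491 mA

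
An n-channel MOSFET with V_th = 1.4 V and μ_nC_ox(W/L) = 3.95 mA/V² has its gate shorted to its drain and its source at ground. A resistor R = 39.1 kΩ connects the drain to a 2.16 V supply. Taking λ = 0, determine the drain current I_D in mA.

I_D = 0.0171 mA

With gate tied to drain, V_GS = V_DS ≥ V_GS − V_th, so the device is in saturation.
KCL at the drain: ½ k_n (V_GS − V_th)² = (V_DD − V_GS)/R.
Let x = V_GS − 1.4. Then 77.2 x² + x − 0.76 = 0, giving x = 0.0929 V (positive root), so V_GS = 1.49 V.
I_D = (V_DD − V_GS)/R = (2.16 − 1.49) / 39.1 = 0.0171 mA.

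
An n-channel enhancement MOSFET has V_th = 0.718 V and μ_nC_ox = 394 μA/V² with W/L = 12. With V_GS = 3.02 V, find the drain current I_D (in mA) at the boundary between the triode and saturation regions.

I_D = 12.5 mA

At the boundary V_DS = V_ov = V_GS − V_th = 3.02 − 0.718 = 2.3 V.
k_n = μ_nC_ox · (W/L) = 4.728 mA/V².
I_D = ½ k_n V_ov² = 0.5 × 4.728 × 2.3² = 12.5 mA.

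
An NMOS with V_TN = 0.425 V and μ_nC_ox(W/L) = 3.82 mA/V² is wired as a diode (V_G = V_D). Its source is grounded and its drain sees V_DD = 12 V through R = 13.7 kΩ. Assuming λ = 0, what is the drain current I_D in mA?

I_D = 0.798 mA

With gate tied to drain, V_GS = V_DS ≥ V_GS − V_TN, so the device is in saturation.
KCL at the drain: ½ k_n (V_GS − V_TN)² = (V_DD − V_GS)/R.
Let x = V_GS − 0.425. Then 26.2 x² + x − 11.57 = 0, giving x = 0.646 V (positive root), so V_GS = 1.07 V.
I_D = (V_DD − V_GS)/R = (12 − 1.07) / 13.7 = 0.798 mA.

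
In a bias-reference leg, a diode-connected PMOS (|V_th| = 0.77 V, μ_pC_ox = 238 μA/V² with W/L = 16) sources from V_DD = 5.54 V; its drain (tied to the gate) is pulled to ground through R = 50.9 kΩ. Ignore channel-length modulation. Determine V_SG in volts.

V_SG = 0.987 V

With gate tied to drain, V_SG = V_SD ≥ V_SG − |V_th|, so the device is in saturation.
k_p = μ_pC_ox · (W/L) = 3.808 mA/V².
KCL at the drain: ½ k_p (V_SG − |V_th|)² = (V_DD − V_SG)/R.
Let x = V_SG − 0.77. Then 96.9 x² + x − 4.77 = 0, giving x = 0.217 V (positive root), so V_SG = 0.987 V.
I_D = (V_DD − V_SG)/R = (5.54 − 0.987) / 50.9 = 0.0895 mA.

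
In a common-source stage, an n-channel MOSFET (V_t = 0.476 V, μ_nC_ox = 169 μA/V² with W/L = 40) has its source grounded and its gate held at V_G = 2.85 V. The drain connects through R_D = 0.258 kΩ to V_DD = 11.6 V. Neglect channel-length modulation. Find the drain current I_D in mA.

V_GS = V_G = 2.85 V, so V_ov = 2.85 − 0.476 = 2.37 V.
k_n = μ_nC_ox · (W/L) = 6.76 mA/V².
Assume saturation: I_D = ½ k_n V_ov² = 0.5 × 6.76 × 2.37² = 19 mA, giving V_DS = V_DD − I_D R_D = 11.6 − 19 × 0.258 = 6.69 V.
V_DS = 6.69 V ≥ V_ov = 2.37 V, confirming saturation.

I_D = 19.0 mA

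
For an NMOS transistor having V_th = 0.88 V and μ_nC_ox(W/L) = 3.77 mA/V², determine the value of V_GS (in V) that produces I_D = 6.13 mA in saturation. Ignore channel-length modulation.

In saturation I_D = ½ k_n (V_GS − V_th)², so V_GS − V_th = √(2 I_D / k_n) = √(2 × 6.13 / 3.77) = 1.8 V.
V_GS = 0.88 + 1.8 = 2.68 V.

V_GS = 2.68 V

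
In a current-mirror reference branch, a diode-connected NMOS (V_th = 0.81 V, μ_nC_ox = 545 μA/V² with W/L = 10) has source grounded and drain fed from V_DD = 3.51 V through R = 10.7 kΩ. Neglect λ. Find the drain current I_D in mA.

With gate tied to drain, V_GS = V_DS ≥ V_GS − V_th, so the device is in saturation.
k_n = μ_nC_ox · (W/L) = 5.45 mA/V².
KCL at the drain: ½ k_n (V_GS − V_th)² = (V_DD − V_GS)/R.
Let x = V_GS − 0.81. Then 29.2 x² + x − 2.7 = 0, giving x = 0.288 V (positive root), so V_GS = 1.1 V.
I_D = (V_DD − V_GS)/R = (3.51 − 1.1) / 10.7 = 0.225 mA.

I_D = 0.225 mA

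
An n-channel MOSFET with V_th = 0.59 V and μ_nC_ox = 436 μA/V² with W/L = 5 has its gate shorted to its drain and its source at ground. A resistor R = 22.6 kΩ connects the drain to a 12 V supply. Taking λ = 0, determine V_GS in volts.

V_GS = 1.25 V

With gate tied to drain, V_GS = V_DS ≥ V_GS − V_th, so the device is in saturation.
k_n = μ_nC_ox · (W/L) = 2.18 mA/V².
KCL at the drain: ½ k_n (V_GS − V_th)² = (V_DD − V_GS)/R.
Let x = V_GS − 0.59. Then 24.6 x² + x − 11.41 = 0, giving x = 0.661 V (positive root), so V_GS = 1.25 V.
I_D = (V_DD − V_GS)/R = (12 − 1.25) / 22.6 = 0.476 mA.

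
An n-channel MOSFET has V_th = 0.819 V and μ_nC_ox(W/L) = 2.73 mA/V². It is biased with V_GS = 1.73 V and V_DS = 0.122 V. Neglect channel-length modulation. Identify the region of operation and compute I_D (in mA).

Triode; I_D = 0.283 mA

V_ov = V_GS − V_th = 1.73 − 0.819 = 0.911 V.
Since V_DS = 0.122 V < V_ov = 0.911 V, the device is in the triode region.
I_D = k_n [V_ov · V_DS − ½ V_DS²] = 2.73 × [0.911 × 0.122 − 0.5 × 0.122²] = 0.283 mA.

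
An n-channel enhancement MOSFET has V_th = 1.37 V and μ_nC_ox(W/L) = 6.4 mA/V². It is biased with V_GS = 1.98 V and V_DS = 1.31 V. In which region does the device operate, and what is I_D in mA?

V_ov = V_GS − V_th = 1.98 − 1.37 = 0.61 V.
Since V_DS = 1.31 V ≥ V_ov = 0.61 V, the device is in saturation.
I_D = ½ k_n V_ov² = 0.5 × 6.4 × 0.61² = 1.19 mA.

Saturation; I_D = 1.19 mA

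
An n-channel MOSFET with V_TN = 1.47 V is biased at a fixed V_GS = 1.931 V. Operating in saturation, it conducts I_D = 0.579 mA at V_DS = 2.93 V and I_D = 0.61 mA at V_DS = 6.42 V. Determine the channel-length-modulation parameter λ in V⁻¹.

λ = 0.0161 V⁻¹

With V_GS fixed, I_D ∝ (1 + λ V_DS) in saturation, so I_D2/I_D1 = (1 + λ V_DS2)/(1 + λ V_DS1).
0.61/0.579 = 1.054 = (1 + 6.42 λ)/(1 + 2.93 λ).
Solving: λ (I_D1 V_DS2 − I_D2 V_DS1) = I_D2 − I_D1, so λ = (0.61 − 0.579) / (0.579 × 6.42 − 0.61 × 2.93) = 0.031 / 1.93 = 0.0161 V⁻¹.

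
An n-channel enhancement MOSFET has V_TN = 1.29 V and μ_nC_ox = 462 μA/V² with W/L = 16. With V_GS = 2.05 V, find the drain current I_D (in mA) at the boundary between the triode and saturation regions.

I_D = 2.13 mA

At the boundary V_DS = V_ov = V_GS − V_TN = 2.05 − 1.29 = 0.76 V.
k_n = μ_nC_ox · (W/L) = 7.392 mA/V².
I_D = ½ k_n V_ov² = 0.5 × 7.392 × 0.76² = 2.13 mA.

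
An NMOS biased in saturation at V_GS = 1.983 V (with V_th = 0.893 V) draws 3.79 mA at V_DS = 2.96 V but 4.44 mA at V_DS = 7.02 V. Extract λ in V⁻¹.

With V_GS fixed, I_D ∝ (1 + λ V_DS) in saturation, so I_D2/I_D1 = (1 + λ V_DS2)/(1 + λ V_DS1).
4.44/3.79 = 1.172 = (1 + 7.02 λ)/(1 + 2.96 λ).
Solving: λ (I_D1 V_DS2 − I_D2 V_DS1) = I_D2 − I_D1, so λ = (4.44 − 3.79) / (3.79 × 7.02 − 4.44 × 2.96) = 0.65 / 13.5 = 0.0483 V⁻¹.

λ = 0.0483 V⁻¹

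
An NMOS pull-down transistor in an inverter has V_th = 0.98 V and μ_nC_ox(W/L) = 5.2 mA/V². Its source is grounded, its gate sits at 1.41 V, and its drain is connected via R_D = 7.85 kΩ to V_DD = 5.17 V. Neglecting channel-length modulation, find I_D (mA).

I_D = 0.481 mA

V_GS = V_G = 1.41 V, so V_ov = 1.41 − 0.98 = 0.43 V.
Assume saturation: I_D = ½ k_n V_ov² = 0.5 × 5.2 × 0.43² = 0.481 mA, giving V_DS = V_DD − I_D R_D = 5.17 − 0.481 × 7.85 = 1.4 V.
V_DS = 1.4 V ≥ V_ov = 0.43 V, confirming saturation.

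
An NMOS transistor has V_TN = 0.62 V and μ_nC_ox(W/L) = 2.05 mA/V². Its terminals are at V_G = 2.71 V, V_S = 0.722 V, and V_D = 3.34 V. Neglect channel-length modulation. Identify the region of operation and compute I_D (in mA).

V_GS = V_G − V_S = 2.71 − 0.722 = 1.99 V; V_DS = V_D − V_S = 3.34 − 0.722 = 2.62 V.
V_ov = V_GS − V_TN = 1.99 − 0.62 = 1.37 V.
Since V_DS = 2.62 V ≥ V_ov = 1.37 V, the device is in saturation.
I_D = ½ k_n V_ov² = 0.5 × 2.05 × 1.37² = 1.92 mA.

Saturation; I_D = 1.92 mA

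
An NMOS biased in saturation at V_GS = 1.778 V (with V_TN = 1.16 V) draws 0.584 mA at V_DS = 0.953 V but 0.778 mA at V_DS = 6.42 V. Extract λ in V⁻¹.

With V_GS fixed, I_D ∝ (1 + λ V_DS) in saturation, so I_D2/I_D1 = (1 + λ V_DS2)/(1 + λ V_DS1).
0.778/0.584 = 1.332 = (1 + 6.42 λ)/(1 + 0.953 λ).
Solving: λ (I_D1 V_DS2 − I_D2 V_DS1) = I_D2 − I_D1, so λ = (0.778 − 0.584) / (0.584 × 6.42 − 0.778 × 0.953) = 0.194 / 3.01 = 0.0645 V⁻¹.

λ = 0.0645 V⁻¹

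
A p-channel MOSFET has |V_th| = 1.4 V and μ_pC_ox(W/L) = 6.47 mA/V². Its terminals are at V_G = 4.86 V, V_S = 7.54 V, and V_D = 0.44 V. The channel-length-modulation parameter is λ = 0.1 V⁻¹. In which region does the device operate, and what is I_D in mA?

V_SG = V_S − V_G = 7.54 − 4.86 = 2.68 V; V_SD = V_S − V_D = 7.54 − 0.44 = 7.1 V.
V_ov = V_SG − |V_th| = 2.68 − 1.4 = 1.28 V.
Since V_SD = 7.1 V ≥ V_ov = 1.28 V, the device is in saturation.
I_D = ½ k_p V_ov² (1 + λ V_SD) = 0.5 × 6.47 × 1.28² × (1 + 0.1 × 7.1) = 9.06 mA.

Saturation; I_D = 9.06 mA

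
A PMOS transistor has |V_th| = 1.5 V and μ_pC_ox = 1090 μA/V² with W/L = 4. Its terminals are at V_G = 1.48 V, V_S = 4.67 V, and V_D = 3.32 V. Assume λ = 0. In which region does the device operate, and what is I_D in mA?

Triode; I_D = 5.97 mA

V_SG = V_S − V_G = 4.67 − 1.48 = 3.19 V; V_SD = V_S − V_D = 4.67 − 3.32 = 1.35 V.
k_p = μ_pC_ox · (W/L) = 4.36 mA/V².
V_ov = V_SG − |V_th| = 3.19 − 1.5 = 1.69 V.
Since V_SD = 1.35 V < V_ov = 1.69 V, the device is in the triode region.
I_D = k_p [V_ov · V_SD − ½ V_SD²] = 4.36 × [1.69 × 1.35 − 0.5 × 1.35²] = 5.97 mA.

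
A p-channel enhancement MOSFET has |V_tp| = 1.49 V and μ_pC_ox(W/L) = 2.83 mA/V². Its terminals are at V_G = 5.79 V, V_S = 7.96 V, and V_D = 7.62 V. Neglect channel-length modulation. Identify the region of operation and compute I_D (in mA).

V_SG = V_S − V_G = 7.96 − 5.79 = 2.17 V; V_SD = V_S − V_D = 7.96 − 7.62 = 0.34 V.
V_ov = V_SG − |V_tp| = 2.17 − 1.49 = 0.68 V.
Since V_SD = 0.34 V < V_ov = 0.68 V, the device is in the triode region.
I_D = k_p [V_ov · V_SD − ½ V_SD²] = 2.83 × [0.68 × 0.34 − 0.5 × 0.34²] = 0.491 mA.

Triode; I_D = 0.491 mA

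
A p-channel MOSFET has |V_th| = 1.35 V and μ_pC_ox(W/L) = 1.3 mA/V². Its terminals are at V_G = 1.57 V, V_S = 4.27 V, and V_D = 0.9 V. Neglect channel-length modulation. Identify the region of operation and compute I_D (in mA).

V_SG = V_S − V_G = 4.27 − 1.57 = 2.7 V; V_SD = V_S − V_D = 4.27 − 0.9 = 3.37 V.
V_ov = V_SG − |V_th| = 2.7 − 1.35 = 1.35 V.
Since V_SD = 3.37 V ≥ V_ov = 1.35 V, the device is in saturation.
I_D = ½ k_p V_ov² = 0.5 × 1.3 × 1.35² = 1.18 mA.

Saturation; I_D = 1.18 mA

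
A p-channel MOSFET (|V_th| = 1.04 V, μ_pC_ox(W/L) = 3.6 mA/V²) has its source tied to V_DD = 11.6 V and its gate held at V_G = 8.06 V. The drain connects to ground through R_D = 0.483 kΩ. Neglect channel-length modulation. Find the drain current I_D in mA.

V_SG = V_DD − V_G = 11.6 − 8.06 = 3.54 V, so V_ov = 3.54 − 1.04 = 2.5 V.
Assume saturation: I_D = ½ k_p V_ov² = 0.5 × 3.6 × 2.5² = 11.2 mA, giving V_SD = V_DD − I_D R_D = 11.6 − 11.2 × 0.483 = 6.17 V.
V_SD = 6.17 V ≥ V_ov = 2.5 V, confirming saturation.

I_D = 11.2 mA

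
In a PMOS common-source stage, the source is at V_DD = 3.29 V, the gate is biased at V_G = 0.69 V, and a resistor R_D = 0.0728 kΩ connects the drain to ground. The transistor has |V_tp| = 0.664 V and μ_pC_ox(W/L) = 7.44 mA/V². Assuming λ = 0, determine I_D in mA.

I_D = 13.9 mA

V_SG = V_DD − V_G = 3.29 − 0.69 = 2.6 V, so V_ov = 2.6 − 0.664 = 1.94 V.
Assume saturation: I_D = ½ k_p V_ov² = 0.5 × 7.44 × 1.94² = 13.9 mA, giving V_SD = V_DD − I_D R_D = 3.29 − 13.9 × 0.0728 = 2.27 V.
V_SD = 2.27 V ≥ V_ov = 1.94 V, confirming saturation.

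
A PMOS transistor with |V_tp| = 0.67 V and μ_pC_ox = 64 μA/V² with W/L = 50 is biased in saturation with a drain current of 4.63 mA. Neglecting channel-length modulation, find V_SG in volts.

k_p = μ_pC_ox · (W/L) = 3.2 mA/V².
In saturation I_D = ½ k_p (V_SG − |V_tp|)², so V_SG − |V_tp| = √(2 I_D / k_p) = √(2 × 4.63 / 3.2) = 1.7 V.
V_SG = 0.67 + 1.7 = 2.37 V.

V_SG = 2.37 V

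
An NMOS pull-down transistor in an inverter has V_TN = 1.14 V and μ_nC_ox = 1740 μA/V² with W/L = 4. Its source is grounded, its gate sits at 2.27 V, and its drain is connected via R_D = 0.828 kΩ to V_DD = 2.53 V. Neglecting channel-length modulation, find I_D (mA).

V_GS = V_G = 2.27 V, so V_ov = 2.27 − 1.14 = 1.13 V.
k_n = μ_nC_ox · (W/L) = 6.96 mA/V².
Assume saturation: I_D = ½ k_n V_ov² = 0.5 × 6.96 × 1.13² = 4.44 mA, giving V_DS = V_DD − I_D R_D = 2.53 − 4.44 × 0.828 = -1.15 V.
But -1.15 V < V_ov = 1.13 V, so the device is actually in triode.
In triode I_D = k_n[V_ov V_DS − ½ V_DS²] and I_D = (V_DD − V_DS)/R_D. Equating: 2.88 V_DS² − 7.512 V_DS + 2.53 = 0, giving V_DS = 0.397 V (the root below V_ov).
I_D = (2.53 − 0.397) / 0.828 = 2.58 mA.

I_D = 2.58 mA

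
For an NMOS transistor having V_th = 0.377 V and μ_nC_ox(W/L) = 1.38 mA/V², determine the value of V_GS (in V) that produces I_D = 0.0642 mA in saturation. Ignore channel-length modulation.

In saturation I_D = ½ k_n (V_GS − V_th)², so V_GS − V_th = √(2 I_D / k_n) = √(2 × 0.0642 / 1.38) = 0.305 V.
V_GS = 0.377 + 0.305 = 0.682 V.

V_GS = 0.682 V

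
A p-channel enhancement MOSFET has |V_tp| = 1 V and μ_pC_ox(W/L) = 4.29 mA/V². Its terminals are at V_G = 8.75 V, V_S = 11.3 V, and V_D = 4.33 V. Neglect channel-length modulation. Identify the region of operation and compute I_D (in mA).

V_SG = V_S − V_G = 11.3 − 8.75 = 2.55 V; V_SD = V_S − V_D = 11.3 − 4.33 = 6.97 V.
V_ov = V_SG − |V_tp| = 2.55 − 1 = 1.55 V.
Since V_SD = 6.97 V ≥ V_ov = 1.55 V, the device is in saturation.
I_D = ½ k_p V_ov² = 0.5 × 4.29 × 1.55² = 5.15 mA.

Saturation; I_D = 5.15 mA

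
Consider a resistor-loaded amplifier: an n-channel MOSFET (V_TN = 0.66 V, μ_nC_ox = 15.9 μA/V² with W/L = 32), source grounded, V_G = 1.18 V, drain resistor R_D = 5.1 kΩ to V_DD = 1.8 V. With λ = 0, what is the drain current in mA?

V_GS = V_G = 1.18 V, so V_ov = 1.18 − 0.66 = 0.52 V.
k_n = μ_nC_ox · (W/L) = 0.5088 mA/V².
Assume saturation: I_D = ½ k_n V_ov² = 0.5 × 0.5088 × 0.52² = 0.0688 mA, giving V_DS = V_DD − I_D R_D = 1.8 − 0.0688 × 5.1 = 1.45 V.
V_DS = 1.45 V ≥ V_ov = 0.52 V, confirming saturation.

I_D = 0.0688 mA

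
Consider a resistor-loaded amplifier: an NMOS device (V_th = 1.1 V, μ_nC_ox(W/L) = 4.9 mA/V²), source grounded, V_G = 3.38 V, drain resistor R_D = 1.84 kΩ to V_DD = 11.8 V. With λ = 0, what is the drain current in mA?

V_GS = V_G = 3.38 V, so V_ov = 3.38 − 1.1 = 2.28 V.
Assume saturation: I_D = ½ k_n V_ov² = 0.5 × 4.9 × 2.28² = 12.7 mA, giving V_DS = V_DD − I_D R_D = 11.8 − 12.7 × 1.84 = -11.6 V.
But -11.6 V < V_ov = 2.28 V, so the device is actually in triode.
In triode I_D = k_n[V_ov V_DS − ½ V_DS²] and I_D = (V_DD − V_DS)/R_D. Equating: 4.51 V_DS² − 21.56 V_DS + 11.8 = 0, giving V_DS = 0.631 V (the root below V_ov).
I_D = (11.8 − 0.631) / 1.84 = 6.07 mA.

I_D = 6.07 mA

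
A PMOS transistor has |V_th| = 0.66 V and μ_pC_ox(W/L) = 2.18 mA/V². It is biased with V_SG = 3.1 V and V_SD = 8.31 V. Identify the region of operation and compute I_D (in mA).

Saturation; I_D = 6.49 mA

V_ov = V_SG − |V_th| = 3.1 − 0.66 = 2.44 V.
Since V_SD = 8.31 V ≥ V_ov = 2.44 V, the device is in saturation.
I_D = ½ k_p V_ov² = 0.5 × 2.18 × 2.44² = 6.49 mA.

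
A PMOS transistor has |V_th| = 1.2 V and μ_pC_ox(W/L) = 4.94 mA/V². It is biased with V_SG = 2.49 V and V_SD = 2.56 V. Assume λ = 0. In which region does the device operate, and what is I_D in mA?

V_ov = V_SG − |V_th| = 2.49 − 1.2 = 1.29 V.
Since V_SD = 2.56 V ≥ V_ov = 1.29 V, the device is in saturation.
I_D = ½ k_p V_ov² = 0.5 × 4.94 × 1.29² = 4.11 mA.

Saturation; I_D = 4.11 mA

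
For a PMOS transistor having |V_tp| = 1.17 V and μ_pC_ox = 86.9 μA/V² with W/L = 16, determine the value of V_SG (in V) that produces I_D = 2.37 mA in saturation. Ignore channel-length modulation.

V_SG = 3.02 V

k_p = μ_pC_ox · (W/L) = 1.39 mA/V².
In saturation I_D = ½ k_p (V_SG − |V_tp|)², so V_SG − |V_tp| = √(2 I_D / k_p) = √(2 × 2.37 / 1.39) = 1.85 V.
V_SG = 1.17 + 1.85 = 3.02 V.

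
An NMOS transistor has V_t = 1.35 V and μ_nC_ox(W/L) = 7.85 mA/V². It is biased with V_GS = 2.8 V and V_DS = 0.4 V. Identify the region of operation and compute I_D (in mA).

V_ov = V_GS − V_t = 2.8 − 1.35 = 1.45 V.
Since V_DS = 0.4 V < V_ov = 1.45 V, the device is in the triode region.
I_D = k_n [V_ov · V_DS − ½ V_DS²] = 7.85 × [1.45 × 0.4 − 0.5 × 0.4²] = 3.92 mA.

Triode; I_D = 3.92 mA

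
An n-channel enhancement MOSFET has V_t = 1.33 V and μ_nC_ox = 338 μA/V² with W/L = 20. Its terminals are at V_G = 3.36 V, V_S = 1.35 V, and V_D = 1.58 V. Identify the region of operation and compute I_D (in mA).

V_GS = V_G − V_S = 3.36 − 1.35 = 2.01 V; V_DS = V_D − V_S = 1.58 − 1.35 = 0.23 V.
k_n = μ_nC_ox · (W/L) = 6.76 mA/V².
V_ov = V_GS − V_t = 2.01 − 1.33 = 0.68 V.
Since V_DS = 0.23 V < V_ov = 0.68 V, the device is in the triode region.
I_D = k_n [V_ov · V_DS − ½ V_DS²] = 6.76 × [0.68 × 0.23 − 0.5 × 0.23²] = 0.878 mA.

Triode; I_D = 0.878 mA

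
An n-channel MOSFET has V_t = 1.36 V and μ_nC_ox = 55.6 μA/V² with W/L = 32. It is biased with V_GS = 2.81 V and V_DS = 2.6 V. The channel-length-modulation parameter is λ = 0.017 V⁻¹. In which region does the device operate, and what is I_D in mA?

k_n = μ_nC_ox · (W/L) = 1.779 mA/V².
V_ov = V_GS − V_t = 2.81 − 1.36 = 1.45 V.
Since V_DS = 2.6 V ≥ V_ov = 1.45 V, the device is in saturation.
I_D = ½ k_n V_ov² (1 + λ V_DS) = 0.5 × 1.779 × 1.45² × (1 + 0.017 × 2.6) = 1.95 mA.

Saturation; I_D = 1.95 mA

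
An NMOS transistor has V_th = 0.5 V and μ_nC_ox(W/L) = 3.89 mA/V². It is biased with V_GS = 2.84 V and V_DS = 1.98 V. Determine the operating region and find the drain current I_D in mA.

V_ov = V_GS − V_th = 2.84 − 0.5 = 2.34 V.
Since V_DS = 1.98 V < V_ov = 2.34 V, the device is in the triode region.
I_D = k_n [V_ov · V_DS − ½ V_DS²] = 3.89 × [2.34 × 1.98 − 0.5 × 1.98²] = 10.4 mA.

Triode; I_D = 10.4 mA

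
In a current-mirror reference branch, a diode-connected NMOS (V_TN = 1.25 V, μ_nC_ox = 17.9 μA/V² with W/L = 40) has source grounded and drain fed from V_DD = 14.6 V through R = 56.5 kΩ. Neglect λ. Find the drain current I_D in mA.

With gate tied to drain, V_GS = V_DS ≥ V_GS − V_TN, so the device is in saturation.
k_n = μ_nC_ox · (W/L) = 0.716 mA/V².
KCL at the drain: ½ k_n (V_GS − V_TN)² = (V_DD − V_GS)/R.
Let x = V_GS − 1.25. Then 20.2 x² + x − 13.35 = 0, giving x = 0.788 V (positive root), so V_GS = 2.04 V.
I_D = (V_DD − V_GS)/R = (14.6 − 2.04) / 56.5 = 0.222 mA.

I_D = 0.222 mA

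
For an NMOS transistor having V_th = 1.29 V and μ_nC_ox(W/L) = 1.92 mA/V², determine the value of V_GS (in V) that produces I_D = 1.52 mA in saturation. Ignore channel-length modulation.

V_GS = 2.55 V

In saturation I_D = ½ k_n (V_GS − V_th)², so V_GS − V_th = √(2 I_D / k_n) = √(2 × 1.52 / 1.92) = 1.26 V.
V_GS = 1.29 + 1.26 = 2.55 V.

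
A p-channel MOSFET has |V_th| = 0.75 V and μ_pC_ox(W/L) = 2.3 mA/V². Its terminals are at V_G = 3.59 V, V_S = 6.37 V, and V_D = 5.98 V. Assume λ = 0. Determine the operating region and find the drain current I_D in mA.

V_SG = V_S − V_G = 6.37 − 3.59 = 2.78 V; V_SD = V_S − V_D = 6.37 − 5.98 = 0.39 V.
V_ov = V_SG − |V_th| = 2.78 − 0.75 = 2.03 V.
Since V_SD = 0.39 V < V_ov = 2.03 V, the device is in the triode region.
I_D = k_p [V_ov · V_SD − ½ V_SD²] = 2.3 × [2.03 × 0.39 − 0.5 × 0.39²] = 1.65 mA.

Triode; I_D = 1.65 mA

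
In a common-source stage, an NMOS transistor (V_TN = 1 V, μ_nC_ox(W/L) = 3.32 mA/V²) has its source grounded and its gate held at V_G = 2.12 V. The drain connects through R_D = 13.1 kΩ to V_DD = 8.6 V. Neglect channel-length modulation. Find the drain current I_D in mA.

I_D = 0.642 mA

V_GS = V_G = 2.12 V, so V_ov = 2.12 − 1 = 1.12 V.
Assume saturation: I_D = ½ k_n V_ov² = 0.5 × 3.32 × 1.12² = 2.08 mA, giving V_DS = V_DD − I_D R_D = 8.6 − 2.08 × 13.1 = -18.7 V.
But -18.7 V < V_ov = 1.12 V, so the device is actually in triode.
In triode I_D = k_n[V_ov V_DS − ½ V_DS²] and I_D = (V_DD − V_DS)/R_D. Equating: 21.7 V_DS² − 49.71 V_DS + 8.6 = 0, giving V_DS = 0.189 V (the root below V_ov).
I_D = (8.6 − 0.189) / 13.1 = 0.642 mA.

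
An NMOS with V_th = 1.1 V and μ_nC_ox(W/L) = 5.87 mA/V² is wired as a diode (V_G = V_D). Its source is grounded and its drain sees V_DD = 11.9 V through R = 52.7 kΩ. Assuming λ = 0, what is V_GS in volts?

With gate tied to drain, V_GS = V_DS ≥ V_GS − V_th, so the device is in saturation.
KCL at the drain: ½ k_n (V_GS − V_th)² = (V_DD − V_GS)/R.
Let x = V_GS − 1.1. Then 155 x² + x − 10.8 = 0, giving x = 0.261 V (positive root), so V_GS = 1.36 V.
I_D = (V_DD − V_GS)/R = (11.9 − 1.36) / 52.7 = 0.2 mA.

V_GS = 1.36 V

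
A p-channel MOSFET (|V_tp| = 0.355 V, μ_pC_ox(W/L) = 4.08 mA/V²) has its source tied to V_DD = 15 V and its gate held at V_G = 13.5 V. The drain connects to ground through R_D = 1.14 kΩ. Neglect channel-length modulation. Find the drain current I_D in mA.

V_SG = V_DD − V_G = 15 − 13.5 = 1.5 V, so V_ov = 1.5 − 0.355 = 1.15 V.
Assume saturation: I_D = ½ k_p V_ov² = 0.5 × 4.08 × 1.15² = 2.67 mA, giving V_SD = V_DD − I_D R_D = 15 − 2.67 × 1.14 = 12 V.
V_SD = 12 V ≥ V_ov = 1.15 V, confirming saturation.

I_D = 2.67 mA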